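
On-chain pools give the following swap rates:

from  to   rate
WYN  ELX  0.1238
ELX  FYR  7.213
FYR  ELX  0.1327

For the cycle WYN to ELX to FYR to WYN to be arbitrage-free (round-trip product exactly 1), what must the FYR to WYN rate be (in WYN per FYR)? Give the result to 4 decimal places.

Known legs of the cycle: 0.1238 × 7.213 = 0.8929694
For no arbitrage the full-cycle product must be 1, so the missing rate is 1 / 0.8929694 ≈ 1.119859.

1.1199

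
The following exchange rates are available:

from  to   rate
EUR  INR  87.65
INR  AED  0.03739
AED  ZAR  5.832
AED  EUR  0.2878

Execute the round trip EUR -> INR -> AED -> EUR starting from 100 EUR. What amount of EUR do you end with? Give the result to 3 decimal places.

100 EUR × 87.65 = 8765 INR
8765 INR × 0.03739 = 327.72335 AED
327.72335 AED × 0.2878 = 94.31878013 EUR

94.319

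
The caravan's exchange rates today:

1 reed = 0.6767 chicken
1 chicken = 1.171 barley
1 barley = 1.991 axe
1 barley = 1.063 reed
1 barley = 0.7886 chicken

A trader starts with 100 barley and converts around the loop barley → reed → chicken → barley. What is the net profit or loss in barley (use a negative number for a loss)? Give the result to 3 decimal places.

100 barley × 1.063 = 106.3 reed
106.3 reed × 0.6767 = 71.93321 chicken
71.93321 chicken × 1.171 = 84.23378891 barley
Net change: 84.23378891 − 100 = -15.76621109 barley

-15.766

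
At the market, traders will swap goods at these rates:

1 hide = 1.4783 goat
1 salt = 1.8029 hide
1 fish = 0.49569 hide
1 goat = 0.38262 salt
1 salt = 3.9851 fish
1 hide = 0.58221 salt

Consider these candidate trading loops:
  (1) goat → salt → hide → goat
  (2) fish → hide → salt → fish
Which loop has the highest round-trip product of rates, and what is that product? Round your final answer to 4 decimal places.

1.1501

(1) 0.38262 × 1.8029 × 1.4783 = 1.01977
(2) 0.49569 × 0.58221 × 3.9851 = 1.15008
Highest is cycle (2) at 1.1501 (>1, arbitrage).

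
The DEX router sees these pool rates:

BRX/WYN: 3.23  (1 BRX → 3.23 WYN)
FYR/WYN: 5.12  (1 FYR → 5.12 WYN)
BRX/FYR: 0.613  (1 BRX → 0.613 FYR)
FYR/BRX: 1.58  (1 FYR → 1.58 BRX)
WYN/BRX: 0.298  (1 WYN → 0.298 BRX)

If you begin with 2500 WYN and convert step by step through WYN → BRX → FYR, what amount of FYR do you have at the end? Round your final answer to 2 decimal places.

456.69

2500 WYN × 0.298 = 745 BRX
745 BRX × 0.613 = 456.685 FYR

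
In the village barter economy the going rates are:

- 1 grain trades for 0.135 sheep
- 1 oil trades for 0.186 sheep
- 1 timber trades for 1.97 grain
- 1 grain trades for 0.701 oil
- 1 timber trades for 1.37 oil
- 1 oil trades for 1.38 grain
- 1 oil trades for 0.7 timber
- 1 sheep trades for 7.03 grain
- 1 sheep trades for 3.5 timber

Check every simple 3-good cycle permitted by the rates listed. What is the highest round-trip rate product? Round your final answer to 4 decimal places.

0.9667

timber→grain→oil→timber: 1.97 × 0.701 × 0.7 = 0.96668
timber→grain→sheep→timber: 1.97 × 0.135 × 3.5 = 0.93083
oil→sheep→grain→oil: 0.186 × 7.03 × 0.701 = 0.91661
timber→oil→sheep→timber: 1.37 × 0.186 × 3.5 = 0.89187
Maximum is timber→grain→oil→timber at 0.9667; no arbitrage — every cycle loses value.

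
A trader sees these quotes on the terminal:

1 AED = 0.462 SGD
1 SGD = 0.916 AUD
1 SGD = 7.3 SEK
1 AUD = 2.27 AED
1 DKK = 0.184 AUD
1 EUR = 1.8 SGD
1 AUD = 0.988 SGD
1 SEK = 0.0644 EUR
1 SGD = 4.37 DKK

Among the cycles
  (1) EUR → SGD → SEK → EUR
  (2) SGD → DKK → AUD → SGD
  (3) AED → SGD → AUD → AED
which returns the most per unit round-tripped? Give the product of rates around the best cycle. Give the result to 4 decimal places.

(1) 1.8 × 7.3 × 0.0644 = 0.84622
(2) 4.37 × 0.184 × 0.988 = 0.79443
(3) 0.462 × 0.916 × 2.27 = 0.96065
Highest is cycle (3) at 0.9606 (≤1, no arbitrage).

0.9606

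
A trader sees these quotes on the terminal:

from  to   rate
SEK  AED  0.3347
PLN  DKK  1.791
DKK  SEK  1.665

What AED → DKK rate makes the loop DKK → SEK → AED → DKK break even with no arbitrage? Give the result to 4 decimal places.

1.7944

Known legs of the cycle: 1.665 × 0.3347 = 0.5572755
For no arbitrage the full-cycle product must be 1, so the missing rate is 1 / 0.5572755 ≈ 1.794445.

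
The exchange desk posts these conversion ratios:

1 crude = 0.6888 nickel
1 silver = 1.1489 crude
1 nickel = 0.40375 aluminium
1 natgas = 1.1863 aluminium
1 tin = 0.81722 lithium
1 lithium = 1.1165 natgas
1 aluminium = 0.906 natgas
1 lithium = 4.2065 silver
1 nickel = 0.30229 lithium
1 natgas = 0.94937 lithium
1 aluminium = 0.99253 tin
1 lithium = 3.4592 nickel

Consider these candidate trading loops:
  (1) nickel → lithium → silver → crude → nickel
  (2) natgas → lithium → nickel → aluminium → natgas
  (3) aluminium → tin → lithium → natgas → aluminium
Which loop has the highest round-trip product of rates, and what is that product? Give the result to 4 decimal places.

(1) 0.30229 × 4.2065 × 1.1489 × 0.6888 = 1.00628
(2) 0.94937 × 3.4592 × 0.40375 × 0.906 = 1.20130
(3) 0.99253 × 0.81722 × 1.1165 × 1.1863 = 1.07433
Highest is cycle (2) at 1.2013 (>1, arbitrage).

1.2013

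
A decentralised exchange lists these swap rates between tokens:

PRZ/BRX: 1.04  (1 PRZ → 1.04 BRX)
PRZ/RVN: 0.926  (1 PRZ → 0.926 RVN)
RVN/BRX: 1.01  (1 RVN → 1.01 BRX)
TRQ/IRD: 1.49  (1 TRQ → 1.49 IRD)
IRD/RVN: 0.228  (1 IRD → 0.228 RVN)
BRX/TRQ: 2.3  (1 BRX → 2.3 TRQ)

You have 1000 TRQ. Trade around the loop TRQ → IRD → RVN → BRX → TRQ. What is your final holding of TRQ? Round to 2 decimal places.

789.17

1000 TRQ × 1.49 = 1490 IRD
1490 IRD × 0.228 = 339.72 RVN
339.72 RVN × 1.01 = 343.1172 BRX
343.1172 BRX × 2.3 = 789.16956 TRQ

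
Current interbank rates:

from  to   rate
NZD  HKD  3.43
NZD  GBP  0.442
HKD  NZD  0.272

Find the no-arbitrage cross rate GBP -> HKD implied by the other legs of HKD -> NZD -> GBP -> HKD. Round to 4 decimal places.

Known legs of the cycle: 0.272 × 0.442 = 0.120224
For no arbitrage the full-cycle product must be 1, so the missing rate is 1 / 0.120224 ≈ 8.317807.

8.3178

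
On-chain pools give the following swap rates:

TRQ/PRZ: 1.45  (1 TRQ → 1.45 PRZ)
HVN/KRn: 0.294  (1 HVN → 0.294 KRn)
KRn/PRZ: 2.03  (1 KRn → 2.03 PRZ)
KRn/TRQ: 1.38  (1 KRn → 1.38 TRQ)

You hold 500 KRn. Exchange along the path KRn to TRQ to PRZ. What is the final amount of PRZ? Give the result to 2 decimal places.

500 KRn × 1.38 = 690 TRQ
690 TRQ × 1.45 = 1000.5 PRZ

1000.50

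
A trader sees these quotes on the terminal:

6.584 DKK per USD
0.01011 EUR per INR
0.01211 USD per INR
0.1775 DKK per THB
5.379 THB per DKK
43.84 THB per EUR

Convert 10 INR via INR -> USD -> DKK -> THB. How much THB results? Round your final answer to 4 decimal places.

4.2888

10 INR × 0.01211 = 0.1211 USD
0.1211 USD × 6.584 = 0.7973224 DKK
0.7973224 DKK × 5.379 = 4.2887971896 THB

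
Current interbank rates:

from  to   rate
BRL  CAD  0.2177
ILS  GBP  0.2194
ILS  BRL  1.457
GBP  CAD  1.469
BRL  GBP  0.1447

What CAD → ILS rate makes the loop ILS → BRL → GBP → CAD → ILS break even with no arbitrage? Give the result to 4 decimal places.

Known legs of the cycle: 1.457 × 0.1447 × 1.469 = 0.3097061851
For no arbitrage the full-cycle product must be 1, so the missing rate is 1 / 0.3097061851 ≈ 3.228867.

3.2289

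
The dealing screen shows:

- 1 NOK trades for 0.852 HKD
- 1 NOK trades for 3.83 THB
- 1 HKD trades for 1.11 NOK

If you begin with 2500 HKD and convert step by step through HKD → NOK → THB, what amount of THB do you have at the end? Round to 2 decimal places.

2500 HKD × 1.11 = 2775 NOK
2775 NOK × 3.83 = 10628.25 THB

10628.25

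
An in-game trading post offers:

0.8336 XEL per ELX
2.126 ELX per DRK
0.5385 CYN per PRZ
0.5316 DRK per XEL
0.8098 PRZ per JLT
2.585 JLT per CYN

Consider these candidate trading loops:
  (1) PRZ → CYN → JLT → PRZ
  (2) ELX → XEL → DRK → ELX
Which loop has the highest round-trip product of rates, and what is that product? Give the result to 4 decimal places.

1.1273

(1) 0.5385 × 2.585 × 0.8098 = 1.12726
(2) 0.8336 × 0.5316 × 2.126 = 0.94212
Highest is cycle (1) at 1.1273 (>1, arbitrage).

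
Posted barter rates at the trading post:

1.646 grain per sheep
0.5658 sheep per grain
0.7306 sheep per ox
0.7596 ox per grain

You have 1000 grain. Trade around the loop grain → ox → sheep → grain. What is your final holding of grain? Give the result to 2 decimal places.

913.47

1000 grain × 0.7596 = 759.6 ox
759.6 ox × 0.7306 = 554.96376 sheep
554.96376 sheep × 1.646 = 913.47034896 grain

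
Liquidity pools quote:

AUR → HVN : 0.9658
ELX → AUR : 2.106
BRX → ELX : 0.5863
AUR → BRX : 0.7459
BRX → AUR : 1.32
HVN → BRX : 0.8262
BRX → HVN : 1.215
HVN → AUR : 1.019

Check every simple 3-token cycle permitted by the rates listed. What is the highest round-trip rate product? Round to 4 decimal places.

1.0533

HVN→BRX→AUR→HVN: 0.8262 × 1.32 × 0.9658 = 1.05329
HVN→AUR→BRX→HVN: 1.019 × 0.7459 × 1.215 = 0.92349
AUR→BRX→ELX→AUR: 0.7459 × 0.5863 × 2.106 = 0.92100
Maximum is HVN→BRX→AUR→HVN at 1.0533; arbitrage exists.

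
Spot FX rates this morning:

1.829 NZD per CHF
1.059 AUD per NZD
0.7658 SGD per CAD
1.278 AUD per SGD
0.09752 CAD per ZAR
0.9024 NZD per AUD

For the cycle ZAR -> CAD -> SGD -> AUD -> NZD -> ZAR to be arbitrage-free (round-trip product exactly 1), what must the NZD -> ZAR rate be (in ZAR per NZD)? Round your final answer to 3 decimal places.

Known legs of the cycle: 0.09752 × 0.7658 × 1.278 × 0.9024 = 0.0861269355620352
For no arbitrage the full-cycle product must be 1, so the missing rate is 1 / 0.0861269355620352 ≈ 11.61077.

11.611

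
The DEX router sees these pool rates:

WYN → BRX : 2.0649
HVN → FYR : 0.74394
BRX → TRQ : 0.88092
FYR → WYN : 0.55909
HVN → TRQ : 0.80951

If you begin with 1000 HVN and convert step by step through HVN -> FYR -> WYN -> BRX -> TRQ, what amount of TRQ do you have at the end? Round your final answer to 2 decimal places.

1000 HVN × 0.74394 = 743.94 FYR
743.94 FYR × 0.55909 = 415.9294146 WYN
415.9294146 WYN × 2.0649 = 858.85264820754 BRX
858.85264820754 BRX × 0.88092 = 756.5804748589861368 TRQ

756.58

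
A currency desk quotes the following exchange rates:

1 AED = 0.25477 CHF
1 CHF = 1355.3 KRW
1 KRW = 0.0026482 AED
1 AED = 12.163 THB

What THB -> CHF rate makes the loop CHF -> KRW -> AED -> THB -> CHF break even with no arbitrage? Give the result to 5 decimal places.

Known legs of the cycle: 1355.3 × 0.0026482 × 12.163 = 43.65428970998
For no arbitrage the full-cycle product must be 1, so the missing rate is 1 / 43.65428970998 ≈ 0.0229073.

0.02291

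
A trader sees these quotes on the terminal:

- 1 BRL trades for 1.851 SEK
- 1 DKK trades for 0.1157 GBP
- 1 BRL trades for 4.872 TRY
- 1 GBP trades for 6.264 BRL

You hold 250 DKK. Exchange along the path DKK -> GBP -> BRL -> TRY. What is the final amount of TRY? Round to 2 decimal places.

882.74

250 DKK × 0.1157 = 28.925 GBP
28.925 GBP × 6.264 = 181.1862 BRL
181.1862 BRL × 4.872 = 882.7391664 TRY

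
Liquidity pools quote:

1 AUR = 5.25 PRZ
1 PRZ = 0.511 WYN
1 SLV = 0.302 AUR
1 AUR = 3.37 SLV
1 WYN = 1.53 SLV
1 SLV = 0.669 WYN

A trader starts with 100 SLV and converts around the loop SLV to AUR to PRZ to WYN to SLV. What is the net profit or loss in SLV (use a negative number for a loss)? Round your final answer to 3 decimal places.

23.959

100 SLV × 0.302 = 30.2 AUR
30.2 AUR × 5.25 = 158.55 PRZ
158.55 PRZ × 0.511 = 81.01905 WYN
81.01905 WYN × 1.53 = 123.9591465 SLV
Net change: 123.9591465 − 100 = 23.9591465 SLV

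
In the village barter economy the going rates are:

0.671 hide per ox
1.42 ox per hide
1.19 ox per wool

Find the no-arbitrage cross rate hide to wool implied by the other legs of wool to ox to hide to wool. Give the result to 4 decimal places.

1.2524

Known legs of the cycle: 1.19 × 0.671 = 0.79849
For no arbitrage the full-cycle product must be 1, so the missing rate is 1 / 0.79849 ≈ 1.252364.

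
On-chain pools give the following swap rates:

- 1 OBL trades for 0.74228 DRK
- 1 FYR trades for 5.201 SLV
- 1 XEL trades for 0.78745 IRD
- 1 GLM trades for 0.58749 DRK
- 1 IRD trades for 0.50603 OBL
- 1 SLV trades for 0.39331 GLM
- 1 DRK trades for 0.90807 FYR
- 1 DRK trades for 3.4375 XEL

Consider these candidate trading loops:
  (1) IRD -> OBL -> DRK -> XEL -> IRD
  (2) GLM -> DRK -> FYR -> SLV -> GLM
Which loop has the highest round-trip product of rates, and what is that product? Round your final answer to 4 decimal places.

(1) 0.50603 × 0.74228 × 3.4375 × 0.78745 = 1.01674
(2) 0.58749 × 0.90807 × 5.201 × 0.39331 = 1.09129
Highest is cycle (2) at 1.0913 (>1, arbitrage).

1.0913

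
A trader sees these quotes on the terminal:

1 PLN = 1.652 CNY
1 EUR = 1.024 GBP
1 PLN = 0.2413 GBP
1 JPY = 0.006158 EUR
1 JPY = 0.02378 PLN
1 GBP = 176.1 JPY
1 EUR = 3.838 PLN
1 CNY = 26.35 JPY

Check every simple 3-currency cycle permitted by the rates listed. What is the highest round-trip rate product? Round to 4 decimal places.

GBP→JPY→EUR→GBP: 176.1 × 0.006158 × 1.024 = 1.11045
PLN→CNY→JPY→PLN: 1.652 × 26.35 × 0.02378 = 1.03515
PLN→GBP→JPY→PLN: 0.2413 × 176.1 × 0.02378 = 1.01048
Maximum is GBP→JPY→EUR→GBP at 1.1104; arbitrage exists.

1.1104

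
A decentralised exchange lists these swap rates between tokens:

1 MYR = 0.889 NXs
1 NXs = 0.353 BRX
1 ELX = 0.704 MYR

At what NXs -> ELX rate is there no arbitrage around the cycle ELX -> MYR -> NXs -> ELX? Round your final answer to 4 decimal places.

Known legs of the cycle: 0.704 × 0.889 = 0.625856
For no arbitrage the full-cycle product must be 1, so the missing rate is 1 / 0.625856 ≈ 1.597812.

1.5978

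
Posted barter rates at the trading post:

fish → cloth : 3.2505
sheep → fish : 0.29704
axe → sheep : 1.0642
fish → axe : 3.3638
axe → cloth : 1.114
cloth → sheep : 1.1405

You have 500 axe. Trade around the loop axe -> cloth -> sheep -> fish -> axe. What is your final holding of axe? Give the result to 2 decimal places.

634.74

500 axe × 1.114 = 557 cloth
557 cloth × 1.1405 = 635.2585 sheep
635.2585 sheep × 0.29704 = 188.69718484 fish
188.69718484 fish × 3.3638 = 634.739590364792 axe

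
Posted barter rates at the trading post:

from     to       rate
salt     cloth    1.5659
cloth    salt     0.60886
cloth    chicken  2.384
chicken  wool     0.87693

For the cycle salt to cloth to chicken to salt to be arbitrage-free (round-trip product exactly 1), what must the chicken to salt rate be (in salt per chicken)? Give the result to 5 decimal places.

Known legs of the cycle: 1.5659 × 2.384 = 3.7331056
For no arbitrage the full-cycle product must be 1, so the missing rate is 1 / 3.7331056 ≈ 0.2678735.

0.26787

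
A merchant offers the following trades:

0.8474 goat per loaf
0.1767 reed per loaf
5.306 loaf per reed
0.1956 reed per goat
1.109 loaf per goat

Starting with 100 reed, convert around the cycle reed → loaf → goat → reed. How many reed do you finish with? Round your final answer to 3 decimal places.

87.948

100 reed × 5.306 = 530.6 loaf
530.6 loaf × 0.8474 = 449.63044 goat
449.63044 goat × 0.1956 = 87.947714064 reed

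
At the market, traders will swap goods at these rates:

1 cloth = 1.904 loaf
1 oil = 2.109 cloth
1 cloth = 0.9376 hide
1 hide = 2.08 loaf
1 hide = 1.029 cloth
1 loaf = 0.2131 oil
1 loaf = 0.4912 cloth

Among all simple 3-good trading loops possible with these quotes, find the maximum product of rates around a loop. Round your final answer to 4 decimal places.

0.9579

cloth→hide→loaf→cloth: 0.9376 × 2.08 × 0.4912 = 0.95794
cloth→loaf→oil→cloth: 1.904 × 0.2131 × 2.109 = 0.85571
Maximum is cloth→hide→loaf→cloth at 0.9579; no arbitrage — every cycle loses value.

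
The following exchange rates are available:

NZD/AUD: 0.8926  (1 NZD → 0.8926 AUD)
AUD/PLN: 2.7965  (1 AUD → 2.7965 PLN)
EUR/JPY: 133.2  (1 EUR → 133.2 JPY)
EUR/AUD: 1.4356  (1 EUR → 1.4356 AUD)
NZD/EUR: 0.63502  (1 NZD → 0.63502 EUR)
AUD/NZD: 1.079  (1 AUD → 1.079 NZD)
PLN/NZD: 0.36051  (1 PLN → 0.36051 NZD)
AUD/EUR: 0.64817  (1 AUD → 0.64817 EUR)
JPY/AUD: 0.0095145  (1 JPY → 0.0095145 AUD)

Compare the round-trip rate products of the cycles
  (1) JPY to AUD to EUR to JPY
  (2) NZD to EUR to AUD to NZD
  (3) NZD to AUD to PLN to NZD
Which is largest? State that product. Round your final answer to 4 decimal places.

0.9837

(1) 0.0095145 × 0.64817 × 133.2 = 0.82145
(2) 0.63502 × 1.4356 × 1.079 = 0.98365
(3) 0.8926 × 2.7965 × 0.36051 = 0.89989
Highest is cycle (2) at 0.9837 (≤1, no arbitrage).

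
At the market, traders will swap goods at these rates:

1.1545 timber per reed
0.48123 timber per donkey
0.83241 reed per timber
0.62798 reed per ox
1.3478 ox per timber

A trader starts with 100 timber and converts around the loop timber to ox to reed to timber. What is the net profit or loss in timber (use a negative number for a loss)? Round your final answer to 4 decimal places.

-2.2841

100 timber × 1.3478 = 134.78 ox
134.78 ox × 0.62798 = 84.6391444 reed
84.6391444 reed × 1.1545 = 97.7158922098 timber
Net change: 97.7158922098 − 100 = -2.2841077902 timber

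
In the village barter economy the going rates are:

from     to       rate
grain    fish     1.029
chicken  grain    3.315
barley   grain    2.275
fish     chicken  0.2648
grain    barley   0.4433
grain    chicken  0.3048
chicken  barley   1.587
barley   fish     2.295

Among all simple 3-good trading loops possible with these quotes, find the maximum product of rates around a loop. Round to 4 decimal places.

1.1005

grain→chicken→barley→grain: 0.3048 × 1.587 × 2.275 = 1.10046
chicken→barley→fish→chicken: 1.587 × 2.295 × 0.2648 = 0.96445
grain→fish→chicken→grain: 1.029 × 0.2648 × 3.315 = 0.90327
Maximum is grain→chicken→barley→grain at 1.1005; arbitrage exists.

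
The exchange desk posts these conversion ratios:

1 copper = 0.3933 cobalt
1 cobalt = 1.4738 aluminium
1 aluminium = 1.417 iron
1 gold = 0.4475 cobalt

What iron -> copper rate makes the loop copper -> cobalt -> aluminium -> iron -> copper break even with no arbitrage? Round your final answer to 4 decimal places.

1.2175

Known legs of the cycle: 0.3933 × 1.4738 × 1.417 = 0.82135773018
For no arbitrage the full-cycle product must be 1, so the missing rate is 1 / 0.82135773018 ≈ 1.217496.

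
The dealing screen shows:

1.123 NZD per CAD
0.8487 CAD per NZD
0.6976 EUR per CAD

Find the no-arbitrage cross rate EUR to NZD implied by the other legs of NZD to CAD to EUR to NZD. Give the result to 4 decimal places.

1.6890

Known legs of the cycle: 0.8487 × 0.6976 = 0.59205312
For no arbitrage the full-cycle product must be 1, so the missing rate is 1 / 0.59205312 ≈ 1.689038.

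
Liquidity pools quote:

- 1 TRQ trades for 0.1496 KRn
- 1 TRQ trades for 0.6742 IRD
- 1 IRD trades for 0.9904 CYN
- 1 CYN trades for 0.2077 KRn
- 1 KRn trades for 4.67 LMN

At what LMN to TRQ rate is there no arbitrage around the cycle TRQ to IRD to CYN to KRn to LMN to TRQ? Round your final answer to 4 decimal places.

1.5440

Known legs of the cycle: 0.6742 × 0.9904 × 0.2077 × 4.67 = 0.64766847276512
For no arbitrage the full-cycle product must be 1, so the missing rate is 1 / 0.64766847276512 ≈ 1.544000.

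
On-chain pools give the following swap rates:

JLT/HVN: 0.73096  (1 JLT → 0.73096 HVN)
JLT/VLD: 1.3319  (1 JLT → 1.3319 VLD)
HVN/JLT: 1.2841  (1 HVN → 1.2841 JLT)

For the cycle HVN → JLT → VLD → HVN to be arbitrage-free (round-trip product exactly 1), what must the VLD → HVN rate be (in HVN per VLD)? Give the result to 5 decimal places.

Known legs of the cycle: 1.2841 × 1.3319 = 1.71029279
For no arbitrage the full-cycle product must be 1, so the missing rate is 1 / 1.71029279 ≈ 0.5846952.

0.58470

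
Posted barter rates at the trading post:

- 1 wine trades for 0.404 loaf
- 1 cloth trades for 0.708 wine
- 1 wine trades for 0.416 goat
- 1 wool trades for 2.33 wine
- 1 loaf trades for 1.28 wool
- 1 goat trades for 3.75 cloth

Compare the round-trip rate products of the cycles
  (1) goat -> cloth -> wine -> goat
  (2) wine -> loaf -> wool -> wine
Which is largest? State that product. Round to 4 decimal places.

1.2049

(1) 3.75 × 0.708 × 0.416 = 1.10448
(2) 0.404 × 1.28 × 2.33 = 1.20489
Highest is cycle (2) at 1.2049 (>1, arbitrage).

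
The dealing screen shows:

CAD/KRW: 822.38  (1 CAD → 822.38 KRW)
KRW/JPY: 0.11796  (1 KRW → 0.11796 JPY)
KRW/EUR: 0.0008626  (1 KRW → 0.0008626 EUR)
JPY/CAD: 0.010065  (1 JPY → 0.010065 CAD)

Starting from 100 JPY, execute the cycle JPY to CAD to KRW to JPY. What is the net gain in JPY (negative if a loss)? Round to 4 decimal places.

-2.3615

100 JPY × 0.010065 = 1.0065 CAD
1.0065 CAD × 822.38 = 827.72547 KRW
827.72547 KRW × 0.11796 = 97.6384964412 JPY
Net change: 97.6384964412 − 100 = -2.3615035588 JPY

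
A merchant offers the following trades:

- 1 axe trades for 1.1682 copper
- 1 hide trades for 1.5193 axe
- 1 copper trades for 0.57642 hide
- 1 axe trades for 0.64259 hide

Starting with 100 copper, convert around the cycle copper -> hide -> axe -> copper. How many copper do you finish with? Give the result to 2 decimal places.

100 copper × 0.57642 = 57.642 hide
57.642 hide × 1.5193 = 87.5754906 axe
87.5754906 axe × 1.1682 = 102.30568811892 copper

102.31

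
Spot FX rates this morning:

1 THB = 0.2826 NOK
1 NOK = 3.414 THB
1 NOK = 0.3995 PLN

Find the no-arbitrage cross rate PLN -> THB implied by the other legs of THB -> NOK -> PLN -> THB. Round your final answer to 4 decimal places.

Known legs of the cycle: 0.2826 × 0.3995 = 0.1128987
For no arbitrage the full-cycle product must be 1, so the missing rate is 1 / 0.1128987 ≈ 8.857498.

8.8575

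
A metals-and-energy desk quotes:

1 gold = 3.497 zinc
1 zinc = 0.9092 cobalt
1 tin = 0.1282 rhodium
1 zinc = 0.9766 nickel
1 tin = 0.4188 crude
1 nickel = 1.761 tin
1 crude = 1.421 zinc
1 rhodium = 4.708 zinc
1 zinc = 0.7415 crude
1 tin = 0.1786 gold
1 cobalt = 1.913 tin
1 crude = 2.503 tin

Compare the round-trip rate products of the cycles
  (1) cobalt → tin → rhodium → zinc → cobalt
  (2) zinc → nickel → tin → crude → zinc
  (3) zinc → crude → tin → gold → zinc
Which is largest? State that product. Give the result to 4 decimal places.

(1) 1.913 × 0.1282 × 4.708 × 0.9092 = 1.04978
(2) 0.9766 × 1.761 × 0.4188 × 1.421 = 1.02347
(3) 0.7415 × 2.503 × 0.1786 × 3.497 = 1.15918
Highest is cycle (3) at 1.1592 (>1, arbitrage).

1.1592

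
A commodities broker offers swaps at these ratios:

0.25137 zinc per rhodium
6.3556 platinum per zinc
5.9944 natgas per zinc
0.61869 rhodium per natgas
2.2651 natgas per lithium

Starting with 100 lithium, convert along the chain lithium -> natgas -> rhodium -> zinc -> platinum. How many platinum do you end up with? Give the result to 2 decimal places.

223.89

100 lithium × 2.2651 = 226.51 natgas
226.51 natgas × 0.61869 = 140.1394719 rhodium
140.1394719 rhodium × 0.25137 = 35.226859051503 zinc
35.226859051503 zinc × 6.3556 = 223.8878253877324668 platinum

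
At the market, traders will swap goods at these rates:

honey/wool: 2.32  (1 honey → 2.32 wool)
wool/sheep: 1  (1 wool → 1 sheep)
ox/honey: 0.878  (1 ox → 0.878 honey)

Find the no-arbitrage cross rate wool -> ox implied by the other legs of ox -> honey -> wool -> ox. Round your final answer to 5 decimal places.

Known legs of the cycle: 0.878 × 2.32 = 2.03696
For no arbitrage the full-cycle product must be 1, so the missing rate is 1 / 2.03696 ≈ 0.4909277.

0.49093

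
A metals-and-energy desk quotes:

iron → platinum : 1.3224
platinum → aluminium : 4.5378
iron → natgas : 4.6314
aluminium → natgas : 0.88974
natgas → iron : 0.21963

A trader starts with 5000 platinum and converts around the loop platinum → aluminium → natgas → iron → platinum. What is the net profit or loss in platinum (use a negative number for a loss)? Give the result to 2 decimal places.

863.18

5000 platinum × 4.5378 = 22689 aluminium
22689 aluminium × 0.88974 = 20187.31086 natgas
20187.31086 natgas × 0.21963 = 4433.7390841818 iron
4433.7390841818 iron × 1.3224 = 5863.17656492201232 platinum
Net change: 5863.17656492201232 − 5000 = 863.17656492201232 platinum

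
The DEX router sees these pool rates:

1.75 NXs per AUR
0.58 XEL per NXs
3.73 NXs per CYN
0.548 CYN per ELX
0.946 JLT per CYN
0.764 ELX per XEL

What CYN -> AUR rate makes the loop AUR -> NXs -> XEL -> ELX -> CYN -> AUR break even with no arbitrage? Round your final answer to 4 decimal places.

2.3532

Known legs of the cycle: 1.75 × 0.58 × 0.764 × 0.548 = 0.42495208
For no arbitrage the full-cycle product must be 1, so the missing rate is 1 / 0.42495208 ≈ 2.353207.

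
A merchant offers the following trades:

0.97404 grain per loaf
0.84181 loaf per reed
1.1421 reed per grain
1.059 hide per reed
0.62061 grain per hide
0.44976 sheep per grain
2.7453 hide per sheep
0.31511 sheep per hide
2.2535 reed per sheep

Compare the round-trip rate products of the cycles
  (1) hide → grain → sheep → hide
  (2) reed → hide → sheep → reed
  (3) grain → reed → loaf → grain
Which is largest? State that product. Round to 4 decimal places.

(1) 0.62061 × 0.44976 × 2.7453 = 0.76628
(2) 1.059 × 0.31511 × 2.2535 = 0.75200
(3) 1.1421 × 0.84181 × 0.97404 = 0.93647
Highest is cycle (3) at 0.9365 (≤1, no arbitrage).

0.9365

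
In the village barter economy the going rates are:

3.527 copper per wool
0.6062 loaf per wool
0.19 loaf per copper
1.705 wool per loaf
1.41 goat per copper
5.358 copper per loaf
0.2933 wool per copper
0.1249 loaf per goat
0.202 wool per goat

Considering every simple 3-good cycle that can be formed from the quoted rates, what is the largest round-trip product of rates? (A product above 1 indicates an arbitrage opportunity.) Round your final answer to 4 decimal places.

wool→copper→loaf→wool: 3.527 × 0.19 × 1.705 = 1.14257
wool→copper→goat→wool: 3.527 × 1.41 × 0.202 = 1.00456
wool→loaf→copper→wool: 0.6062 × 5.358 × 0.2933 = 0.95264
goat→loaf→copper→goat: 0.1249 × 5.358 × 1.41 = 0.94359
Maximum is wool→copper→loaf→wool at 1.1426; arbitrage exists.

1.1426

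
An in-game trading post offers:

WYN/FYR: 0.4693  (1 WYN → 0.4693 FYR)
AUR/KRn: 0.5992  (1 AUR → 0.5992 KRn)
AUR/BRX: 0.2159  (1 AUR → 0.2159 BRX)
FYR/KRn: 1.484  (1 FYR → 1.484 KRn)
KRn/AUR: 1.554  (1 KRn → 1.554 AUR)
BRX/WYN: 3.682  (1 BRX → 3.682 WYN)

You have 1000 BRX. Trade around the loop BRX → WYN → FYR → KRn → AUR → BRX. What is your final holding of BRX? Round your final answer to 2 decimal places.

1000 BRX × 3.682 = 3682 WYN
3682 WYN × 0.4693 = 1727.9626 FYR
1727.9626 FYR × 1.484 = 2564.2964984 KRn
2564.2964984 KRn × 1.554 = 3984.9167585136 AUR
3984.9167585136 AUR × 0.2159 = 860.34352816308624 BRX

860.34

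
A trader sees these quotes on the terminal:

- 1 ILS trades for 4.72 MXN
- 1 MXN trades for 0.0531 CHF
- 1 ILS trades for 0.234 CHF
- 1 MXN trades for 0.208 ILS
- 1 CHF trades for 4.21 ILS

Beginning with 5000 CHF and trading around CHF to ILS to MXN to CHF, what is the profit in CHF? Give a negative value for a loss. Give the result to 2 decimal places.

275.80

5000 CHF × 4.21 = 21050 ILS
21050 ILS × 4.72 = 99356 MXN
99356 MXN × 0.0531 = 5275.8036 CHF
Net change: 5275.8036 − 5000 = 275.8036 CHF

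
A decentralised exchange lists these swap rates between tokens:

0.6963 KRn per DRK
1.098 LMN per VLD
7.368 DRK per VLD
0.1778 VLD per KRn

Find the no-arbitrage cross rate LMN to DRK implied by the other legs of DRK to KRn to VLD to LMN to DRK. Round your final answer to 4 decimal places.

Known legs of the cycle: 0.6963 × 0.1778 × 1.098 = 0.13593474972
For no arbitrage the full-cycle product must be 1, so the missing rate is 1 / 0.13593474972 ≈ 7.356471.

7.3565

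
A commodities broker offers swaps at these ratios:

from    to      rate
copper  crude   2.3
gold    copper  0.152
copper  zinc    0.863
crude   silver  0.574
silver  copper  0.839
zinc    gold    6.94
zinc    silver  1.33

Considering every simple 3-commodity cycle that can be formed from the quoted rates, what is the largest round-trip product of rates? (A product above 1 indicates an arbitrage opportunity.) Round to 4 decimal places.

copper→crude→silver→copper: 2.3 × 0.574 × 0.839 = 1.10765
copper→zinc→silver→copper: 0.863 × 1.33 × 0.839 = 0.96300
copper→zinc→gold→copper: 0.863 × 6.94 × 0.152 = 0.91036
Maximum is copper→crude→silver→copper at 1.1076; arbitrage exists.

1.1076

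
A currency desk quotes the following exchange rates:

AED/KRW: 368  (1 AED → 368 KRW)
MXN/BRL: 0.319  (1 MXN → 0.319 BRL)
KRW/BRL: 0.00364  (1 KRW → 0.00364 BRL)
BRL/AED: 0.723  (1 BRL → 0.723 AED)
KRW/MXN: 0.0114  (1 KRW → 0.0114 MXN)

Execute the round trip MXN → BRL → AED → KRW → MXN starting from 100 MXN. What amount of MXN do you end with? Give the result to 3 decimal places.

96.757

100 MXN × 0.319 = 31.9 BRL
31.9 BRL × 0.723 = 23.0637 AED
23.0637 AED × 368 = 8487.4416 KRW
8487.4416 KRW × 0.0114 = 96.75683424 MXN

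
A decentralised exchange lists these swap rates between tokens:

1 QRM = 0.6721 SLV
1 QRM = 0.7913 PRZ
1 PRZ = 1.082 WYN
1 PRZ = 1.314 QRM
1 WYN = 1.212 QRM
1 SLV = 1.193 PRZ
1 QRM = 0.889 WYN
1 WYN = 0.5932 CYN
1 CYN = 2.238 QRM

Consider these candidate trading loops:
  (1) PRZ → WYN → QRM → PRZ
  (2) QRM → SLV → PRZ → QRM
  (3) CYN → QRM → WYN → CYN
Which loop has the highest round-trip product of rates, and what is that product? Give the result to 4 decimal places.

(1) 1.082 × 1.212 × 0.7913 = 1.03770
(2) 0.6721 × 1.193 × 1.314 = 1.05359
(3) 2.238 × 0.889 × 0.5932 = 1.18022
Highest is cycle (3) at 1.1802 (>1, arbitrage).

1.1802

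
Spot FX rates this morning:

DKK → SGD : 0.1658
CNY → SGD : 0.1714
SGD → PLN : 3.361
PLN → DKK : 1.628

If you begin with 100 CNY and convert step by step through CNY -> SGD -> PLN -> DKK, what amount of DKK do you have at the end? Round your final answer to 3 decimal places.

100 CNY × 0.1714 = 17.14 SGD
17.14 SGD × 3.361 = 57.60754 PLN
57.60754 PLN × 1.628 = 93.78507512 DKK

93.785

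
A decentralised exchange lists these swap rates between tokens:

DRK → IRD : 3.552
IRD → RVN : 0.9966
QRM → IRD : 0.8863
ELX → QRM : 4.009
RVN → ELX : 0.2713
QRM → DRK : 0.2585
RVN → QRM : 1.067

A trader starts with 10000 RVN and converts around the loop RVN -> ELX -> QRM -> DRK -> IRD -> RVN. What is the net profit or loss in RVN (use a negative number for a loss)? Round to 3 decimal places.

-47.315

10000 RVN × 0.2713 = 2713 ELX
2713 ELX × 4.009 = 10876.417 QRM
10876.417 QRM × 0.2585 = 2811.5537945 DRK
2811.5537945 DRK × 3.552 = 9986.639078064 IRD
9986.639078064 IRD × 0.9966 = 9952.6845051985824 RVN
Net change: 9952.6845051985824 − 10000 = -47.3154948014176 RVN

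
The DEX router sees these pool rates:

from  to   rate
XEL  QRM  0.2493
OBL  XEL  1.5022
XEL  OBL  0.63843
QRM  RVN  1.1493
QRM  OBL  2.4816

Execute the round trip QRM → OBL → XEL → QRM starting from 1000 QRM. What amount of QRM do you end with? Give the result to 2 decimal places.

929.36

1000 QRM × 2.4816 = 2481.6 OBL
2481.6 OBL × 1.5022 = 3727.85952 XEL
3727.85952 XEL × 0.2493 = 929.355378336 QRM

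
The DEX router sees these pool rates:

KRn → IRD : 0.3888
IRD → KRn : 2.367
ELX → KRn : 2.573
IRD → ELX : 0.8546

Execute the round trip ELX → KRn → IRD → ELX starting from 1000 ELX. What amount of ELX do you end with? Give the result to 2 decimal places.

1000 ELX × 2.573 = 2573 KRn
2573 KRn × 0.3888 = 1000.3824 IRD
1000.3824 IRD × 0.8546 = 854.92679904 ELX

854.93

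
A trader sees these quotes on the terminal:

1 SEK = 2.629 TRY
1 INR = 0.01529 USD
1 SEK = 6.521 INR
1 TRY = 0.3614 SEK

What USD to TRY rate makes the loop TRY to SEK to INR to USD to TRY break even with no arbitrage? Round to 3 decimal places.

27.752

Known legs of the cycle: 0.3614 × 6.521 × 0.01529 = 0.036033780926
For no arbitrage the full-cycle product must be 1, so the missing rate is 1 / 0.036033780926 ≈ 27.75174.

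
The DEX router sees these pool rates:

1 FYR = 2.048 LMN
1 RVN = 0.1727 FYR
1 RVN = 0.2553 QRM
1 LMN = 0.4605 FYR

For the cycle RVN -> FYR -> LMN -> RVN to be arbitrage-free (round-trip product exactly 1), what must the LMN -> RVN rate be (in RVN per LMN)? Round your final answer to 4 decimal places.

Known legs of the cycle: 0.1727 × 2.048 = 0.3536896
For no arbitrage the full-cycle product must be 1, so the missing rate is 1 / 0.3536896 ≈ 2.827338.

2.8273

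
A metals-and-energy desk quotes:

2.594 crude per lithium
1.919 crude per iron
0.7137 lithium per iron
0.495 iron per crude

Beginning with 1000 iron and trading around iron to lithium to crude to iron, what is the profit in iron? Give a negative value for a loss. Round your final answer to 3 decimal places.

-83.588

1000 iron × 0.7137 = 713.7 lithium
713.7 lithium × 2.594 = 1851.3378 crude
1851.3378 crude × 0.495 = 916.412211 iron
Net change: 916.412211 − 1000 = -83.587789 iron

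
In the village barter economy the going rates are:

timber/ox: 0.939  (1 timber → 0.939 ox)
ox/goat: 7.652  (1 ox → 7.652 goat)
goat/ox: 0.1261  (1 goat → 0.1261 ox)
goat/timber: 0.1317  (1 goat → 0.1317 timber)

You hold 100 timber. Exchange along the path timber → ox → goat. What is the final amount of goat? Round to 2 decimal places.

100 timber × 0.939 = 93.9 ox
93.9 ox × 7.652 = 718.5228 goat

718.52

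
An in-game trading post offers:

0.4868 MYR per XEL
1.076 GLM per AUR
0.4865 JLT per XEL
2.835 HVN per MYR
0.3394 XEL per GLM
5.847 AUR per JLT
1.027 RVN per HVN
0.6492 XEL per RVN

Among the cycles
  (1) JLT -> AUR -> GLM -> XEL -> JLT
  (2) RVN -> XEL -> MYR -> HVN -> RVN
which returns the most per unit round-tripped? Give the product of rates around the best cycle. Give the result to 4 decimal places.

1.0388

(1) 5.847 × 1.076 × 0.3394 × 0.4865 = 1.03882
(2) 0.6492 × 0.4868 × 2.835 × 1.027 = 0.92014
Highest is cycle (1) at 1.0388 (>1, arbitrage).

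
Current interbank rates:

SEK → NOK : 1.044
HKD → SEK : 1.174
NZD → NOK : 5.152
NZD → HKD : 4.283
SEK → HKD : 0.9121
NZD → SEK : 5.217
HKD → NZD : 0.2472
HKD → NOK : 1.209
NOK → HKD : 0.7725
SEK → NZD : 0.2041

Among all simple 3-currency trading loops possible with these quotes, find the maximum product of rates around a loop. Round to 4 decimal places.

HKD→NZD→SEK→HKD: 0.2472 × 5.217 × 0.9121 = 1.17628
HKD→SEK→NZD→HKD: 1.174 × 0.2041 × 4.283 = 1.02626
HKD→NZD→NOK→HKD: 0.2472 × 5.152 × 0.7725 = 0.98384
HKD→SEK→NOK→HKD: 1.174 × 1.044 × 0.7725 = 0.94682
Maximum is HKD→NZD→SEK→HKD at 1.1763; arbitrage exists.

1.1763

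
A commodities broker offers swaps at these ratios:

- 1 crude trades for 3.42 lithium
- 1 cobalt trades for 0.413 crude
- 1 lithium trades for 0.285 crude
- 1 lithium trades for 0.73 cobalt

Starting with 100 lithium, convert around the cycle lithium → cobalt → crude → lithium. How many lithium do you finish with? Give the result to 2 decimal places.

103.11

100 lithium × 0.73 = 73 cobalt
73 cobalt × 0.413 = 30.149 crude
30.149 crude × 3.42 = 103.10958 lithium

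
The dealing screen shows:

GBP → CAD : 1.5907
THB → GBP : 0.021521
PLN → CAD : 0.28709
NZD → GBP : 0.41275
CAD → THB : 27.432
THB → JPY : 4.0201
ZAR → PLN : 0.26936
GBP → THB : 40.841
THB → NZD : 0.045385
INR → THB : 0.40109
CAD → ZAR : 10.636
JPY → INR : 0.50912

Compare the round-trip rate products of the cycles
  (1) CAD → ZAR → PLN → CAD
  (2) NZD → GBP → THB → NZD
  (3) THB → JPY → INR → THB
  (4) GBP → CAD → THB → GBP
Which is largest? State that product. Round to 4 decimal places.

(1) 10.636 × 0.26936 × 0.28709 = 0.82249
(2) 0.41275 × 40.841 × 0.045385 = 0.76506
(3) 4.0201 × 0.50912 × 0.40109 = 0.82092
(4) 1.5907 × 27.432 × 0.021521 = 0.93909
Highest is cycle (4) at 0.9391 (≤1, no arbitrage).

0.9391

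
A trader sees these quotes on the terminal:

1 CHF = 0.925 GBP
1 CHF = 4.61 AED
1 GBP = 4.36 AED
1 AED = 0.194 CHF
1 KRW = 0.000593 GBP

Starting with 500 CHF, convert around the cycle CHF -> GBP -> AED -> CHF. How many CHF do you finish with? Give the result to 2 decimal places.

391.20

500 CHF × 0.925 = 462.5 GBP
462.5 GBP × 4.36 = 2016.5 AED
2016.5 AED × 0.194 = 391.201 CHF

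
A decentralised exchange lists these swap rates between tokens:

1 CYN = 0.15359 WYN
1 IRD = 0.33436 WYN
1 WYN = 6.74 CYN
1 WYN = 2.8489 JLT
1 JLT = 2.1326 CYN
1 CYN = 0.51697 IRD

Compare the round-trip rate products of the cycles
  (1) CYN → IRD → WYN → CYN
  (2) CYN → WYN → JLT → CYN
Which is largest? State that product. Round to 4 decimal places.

1.1650

(1) 0.51697 × 0.33436 × 6.74 = 1.16504
(2) 0.15359 × 2.8489 × 2.1326 = 0.93315
Highest is cycle (1) at 1.1650 (>1, arbitrage).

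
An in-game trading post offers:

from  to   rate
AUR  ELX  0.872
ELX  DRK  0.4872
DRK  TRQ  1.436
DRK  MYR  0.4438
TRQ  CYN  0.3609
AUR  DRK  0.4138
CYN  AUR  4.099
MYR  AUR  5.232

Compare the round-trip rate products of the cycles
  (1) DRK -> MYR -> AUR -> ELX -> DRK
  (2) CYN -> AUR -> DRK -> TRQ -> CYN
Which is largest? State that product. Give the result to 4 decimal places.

(1) 0.4438 × 5.232 × 0.872 × 0.4872 = 0.98646
(2) 4.099 × 0.4138 × 1.436 × 0.3609 = 0.87904
Highest is cycle (1) at 0.9865 (≤1, no arbitrage).

0.9865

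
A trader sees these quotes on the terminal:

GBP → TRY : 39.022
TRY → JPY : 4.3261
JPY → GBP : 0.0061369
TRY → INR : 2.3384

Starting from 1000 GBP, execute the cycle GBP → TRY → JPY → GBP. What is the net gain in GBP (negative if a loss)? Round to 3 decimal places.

1000 GBP × 39.022 = 39022 TRY
39022 TRY × 4.3261 = 168813.0742 JPY
168813.0742 JPY × 0.0061369 = 1035.98895505798 GBP
Net change: 1035.98895505798 − 1000 = 35.98895505798 GBP

35.989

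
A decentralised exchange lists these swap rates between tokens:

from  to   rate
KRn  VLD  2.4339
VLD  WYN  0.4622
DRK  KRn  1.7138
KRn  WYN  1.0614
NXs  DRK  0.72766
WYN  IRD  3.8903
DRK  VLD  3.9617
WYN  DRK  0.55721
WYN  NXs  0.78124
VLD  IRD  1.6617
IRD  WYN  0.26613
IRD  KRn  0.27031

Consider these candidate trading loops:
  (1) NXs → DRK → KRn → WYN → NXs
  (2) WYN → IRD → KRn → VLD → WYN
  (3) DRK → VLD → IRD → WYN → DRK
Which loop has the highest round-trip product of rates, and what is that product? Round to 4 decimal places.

(1) 0.72766 × 1.7138 × 1.0614 × 0.78124 = 1.03408
(2) 3.8903 × 0.27031 × 2.4339 × 0.4622 = 1.18298
(3) 3.9617 × 1.6617 × 0.26613 × 0.55721 = 0.97622
Highest is cycle (2) at 1.1830 (>1, arbitrage).

1.1830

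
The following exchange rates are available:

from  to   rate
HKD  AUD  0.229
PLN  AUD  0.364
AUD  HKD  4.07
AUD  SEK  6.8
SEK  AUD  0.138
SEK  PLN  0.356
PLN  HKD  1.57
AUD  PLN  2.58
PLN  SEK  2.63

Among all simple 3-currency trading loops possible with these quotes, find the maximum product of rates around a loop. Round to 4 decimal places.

0.9364

SEK→AUD→PLN→SEK: 0.138 × 2.58 × 2.63 = 0.93639
HKD→AUD→PLN→HKD: 0.229 × 2.58 × 1.57 = 0.92759
SEK→PLN→AUD→SEK: 0.356 × 0.364 × 6.8 = 0.88117
Maximum is SEK→AUD→PLN→SEK at 0.9364; no arbitrage — every cycle loses value.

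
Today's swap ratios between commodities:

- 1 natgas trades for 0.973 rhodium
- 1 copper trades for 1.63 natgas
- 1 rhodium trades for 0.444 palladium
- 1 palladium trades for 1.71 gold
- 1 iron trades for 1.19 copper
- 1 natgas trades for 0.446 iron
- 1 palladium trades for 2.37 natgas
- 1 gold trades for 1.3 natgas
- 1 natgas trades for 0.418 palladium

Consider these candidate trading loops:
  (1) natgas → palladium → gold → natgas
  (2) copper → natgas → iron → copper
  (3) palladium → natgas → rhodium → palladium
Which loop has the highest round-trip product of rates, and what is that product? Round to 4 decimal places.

(1) 0.418 × 1.71 × 1.3 = 0.92921
(2) 1.63 × 0.446 × 1.19 = 0.86511
(3) 2.37 × 0.973 × 0.444 = 1.02387
Highest is cycle (3) at 1.0239 (>1, arbitrage).

1.0239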